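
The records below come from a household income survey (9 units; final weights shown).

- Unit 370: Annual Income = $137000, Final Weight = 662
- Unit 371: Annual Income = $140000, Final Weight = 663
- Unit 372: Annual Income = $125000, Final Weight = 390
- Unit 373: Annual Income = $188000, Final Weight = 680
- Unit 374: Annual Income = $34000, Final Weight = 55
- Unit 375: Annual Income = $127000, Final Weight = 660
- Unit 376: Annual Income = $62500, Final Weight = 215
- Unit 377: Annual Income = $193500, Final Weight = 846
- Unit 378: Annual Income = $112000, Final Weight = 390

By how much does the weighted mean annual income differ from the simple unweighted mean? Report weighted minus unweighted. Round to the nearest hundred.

21800

Unweighted sum = 1119000
Unweighted mean = 1119000 / 9 = 124333.33
Weighted sum = 137000×662 + 140000×663 + 125000×390 + 188000×680 + 34000×55 + 127000×660 + 62500×215 + 193500×846 + 112000×390
  = 666612500
Sum of weights = 4561
Weighted mean = 666612500 / 4561 = 146154.9
Difference (weighted minus unweighted) = 21821.567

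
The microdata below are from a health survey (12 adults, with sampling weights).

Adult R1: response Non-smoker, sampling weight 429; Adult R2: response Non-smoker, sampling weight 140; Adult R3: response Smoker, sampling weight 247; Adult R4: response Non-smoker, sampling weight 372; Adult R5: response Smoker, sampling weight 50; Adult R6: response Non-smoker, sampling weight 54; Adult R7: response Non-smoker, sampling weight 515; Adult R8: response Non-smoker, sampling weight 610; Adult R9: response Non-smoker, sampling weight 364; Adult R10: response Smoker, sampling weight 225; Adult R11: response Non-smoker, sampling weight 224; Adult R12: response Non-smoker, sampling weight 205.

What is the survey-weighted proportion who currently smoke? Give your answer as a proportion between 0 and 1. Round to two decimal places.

0.15

Sum of weights for 'Smoker' = 247 + 50 + 225 = 522
Total weight = 429 + 140 + 247 + 372 + 50 + 54 + 515 + 610 + 364 + 225 + 224 + 205 = 3435
Weighted proportion = 522 / 3435 = 0.15196507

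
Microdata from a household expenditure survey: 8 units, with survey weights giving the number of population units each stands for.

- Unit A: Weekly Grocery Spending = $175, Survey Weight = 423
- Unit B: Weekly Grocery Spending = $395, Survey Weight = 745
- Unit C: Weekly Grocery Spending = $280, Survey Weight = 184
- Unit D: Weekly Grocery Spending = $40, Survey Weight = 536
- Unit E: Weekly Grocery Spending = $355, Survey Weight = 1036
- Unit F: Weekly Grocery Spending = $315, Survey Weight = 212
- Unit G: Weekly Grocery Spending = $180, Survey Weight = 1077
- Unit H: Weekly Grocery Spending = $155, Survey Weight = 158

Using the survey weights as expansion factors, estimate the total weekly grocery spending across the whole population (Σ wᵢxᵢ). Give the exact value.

1094170

Weighted total = 175×423 + 395×745 + 280×184 + 40×536 + 355×1036 + 315×212 + 180×1077 + 155×158
  = 74025 + 294275 + 51520 + 21440 + 367780 + 66780 + 193860 + 24490 = 1094170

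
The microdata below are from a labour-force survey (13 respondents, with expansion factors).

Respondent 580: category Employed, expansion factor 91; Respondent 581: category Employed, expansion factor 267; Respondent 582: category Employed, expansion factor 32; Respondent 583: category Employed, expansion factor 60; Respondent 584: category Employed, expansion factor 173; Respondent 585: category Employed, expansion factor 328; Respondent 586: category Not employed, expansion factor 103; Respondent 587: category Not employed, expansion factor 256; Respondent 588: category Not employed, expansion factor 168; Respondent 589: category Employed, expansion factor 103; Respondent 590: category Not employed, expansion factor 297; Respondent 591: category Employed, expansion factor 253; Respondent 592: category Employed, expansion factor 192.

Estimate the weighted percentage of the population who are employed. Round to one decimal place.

Sum of weights for 'Employed' = 91 + 267 + 32 + 60 + 173 + 328 + 103 + 253 + 192 = 1499
Total weight = 2323
Weighted proportion = 1499 / 2323 = 0.64528627 → 64.528627%

64.5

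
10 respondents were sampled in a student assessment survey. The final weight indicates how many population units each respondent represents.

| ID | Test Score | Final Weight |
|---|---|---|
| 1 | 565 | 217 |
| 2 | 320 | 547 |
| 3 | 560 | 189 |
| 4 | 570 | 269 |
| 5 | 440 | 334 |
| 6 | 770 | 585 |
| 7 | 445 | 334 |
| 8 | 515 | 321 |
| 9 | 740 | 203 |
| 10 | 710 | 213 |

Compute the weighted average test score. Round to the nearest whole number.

551

Weighted sum = 565×217 + 320×547 + 560×189 + 570×269 + 440×334 + 770×585 + 445×334 + 515×321 + 740×203 + 710×213
  = 1769620
Sum of weights = 3212
Weighted mean = 1769620 / 3212 = 550.94022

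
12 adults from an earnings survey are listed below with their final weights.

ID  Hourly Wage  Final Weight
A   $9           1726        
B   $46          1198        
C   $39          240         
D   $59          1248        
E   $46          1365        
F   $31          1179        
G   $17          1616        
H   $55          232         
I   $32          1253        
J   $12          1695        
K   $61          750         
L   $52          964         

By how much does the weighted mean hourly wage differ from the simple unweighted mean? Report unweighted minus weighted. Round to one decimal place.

Unweighted sum = 9 + 46 + 39 + 59 + 46 + 31 + 17 + 55 + 32 + 12 + 61 + 52 = 459
Unweighted mean = 459 / 12 = 38.25
Weighted sum = 9×1726 + 46×1198 + 39×240 + 59×1248 + 46×1365 + 31×1179 + 17×1616 + 55×232 + 32×1253 + 12×1695 + 61×750 + 52×964
  = 15534 + 55108 + 9360 + 73632 + 62790 + 36549 + 27472 + 12760 + 40096 + 20340 + 45750 + 50128 = 449519
Sum of weights = 1726 + 1198 + 240 + 1248 + 1365 + 1179 + 1616 + 232 + 1253 + 1695 + 750 + 964 = 13466
Weighted mean = 449519 / 13466 = 33.381776
Difference (unweighted minus weighted) = 4.8682237

4.9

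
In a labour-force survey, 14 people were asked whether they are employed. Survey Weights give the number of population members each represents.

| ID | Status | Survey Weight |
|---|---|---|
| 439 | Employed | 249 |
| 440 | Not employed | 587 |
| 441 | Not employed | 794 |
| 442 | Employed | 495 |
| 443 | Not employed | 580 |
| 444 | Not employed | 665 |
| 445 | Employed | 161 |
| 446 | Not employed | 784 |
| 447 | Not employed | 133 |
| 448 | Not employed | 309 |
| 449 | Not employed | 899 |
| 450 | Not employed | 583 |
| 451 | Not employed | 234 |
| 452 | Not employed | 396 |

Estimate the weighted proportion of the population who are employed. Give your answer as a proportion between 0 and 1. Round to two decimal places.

0.13

Sum of weights for 'Employed' = 249 + 495 + 161 = 905
Total weight = 6869
Weighted proportion = 905 / 6869 = 0.13175135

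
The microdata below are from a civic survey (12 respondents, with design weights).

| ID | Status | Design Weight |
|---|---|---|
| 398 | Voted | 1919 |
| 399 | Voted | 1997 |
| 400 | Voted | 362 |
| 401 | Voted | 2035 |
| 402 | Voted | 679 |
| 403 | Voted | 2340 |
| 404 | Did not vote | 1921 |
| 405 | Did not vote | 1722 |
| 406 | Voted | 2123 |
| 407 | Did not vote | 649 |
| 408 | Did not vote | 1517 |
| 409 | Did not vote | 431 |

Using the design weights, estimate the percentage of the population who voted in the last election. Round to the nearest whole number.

65

Sum of weights for 'Voted' = 1919 + 1997 + 362 + 2035 + 679 + 2340 + 2123 = 11455
Total weight = 1919 + 1997 + 362 + 2035 + 679 + 2340 + 1921 + 1722 + 2123 + 649 + 1517 + 431 = 17695
Weighted proportion = 11455 / 17695 = 0.64735801 → 64.735801%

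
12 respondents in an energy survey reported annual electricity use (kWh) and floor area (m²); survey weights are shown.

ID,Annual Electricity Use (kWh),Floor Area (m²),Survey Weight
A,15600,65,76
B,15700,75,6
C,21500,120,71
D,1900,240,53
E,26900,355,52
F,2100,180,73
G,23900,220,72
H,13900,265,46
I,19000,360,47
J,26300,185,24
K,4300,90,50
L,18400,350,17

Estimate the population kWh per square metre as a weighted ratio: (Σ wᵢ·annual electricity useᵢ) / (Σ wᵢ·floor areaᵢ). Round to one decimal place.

Σ wᵢ·y = 15600×76 + 15700×6 + 21500×71 + 1900×53 + 26900×52 + 2100×73 + 23900×72 + 13900×46 + 19000×47 + 26300×24 + 4300×50 + 18400×17
  = 1185600 + 94200 + 1526500 + 100700 + 1398800 + 153300 + 1720800 + 639400 + 893000 + 631200 + 215000 + 312800 = 8871300
Σ wᵢ·x = 65×76 + 75×6 + 120×71 + 240×53 + 355×52 + 180×73 + 220×72 + 265×46 + 360×47 + 185×24 + 90×50 + 350×17
  = 118070
Ratio = 8871300 / 118070 = 75.135936

75.1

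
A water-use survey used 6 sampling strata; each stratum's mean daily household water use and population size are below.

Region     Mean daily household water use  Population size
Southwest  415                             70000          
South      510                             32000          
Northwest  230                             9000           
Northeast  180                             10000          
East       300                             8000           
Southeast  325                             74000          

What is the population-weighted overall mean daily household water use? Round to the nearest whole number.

Σ Nₕ·x̄ₕ = 415×70000 + 510×32000 + 230×9000 + 180×10000 + 300×8000 + 325×74000
  = 29050000 + 16320000 + 2070000 + 1800000 + 2400000 + 24050000 = 75690000
Σ Nₕ = 70000 + 32000 + 9000 + 10000 + 8000 + 74000 = 203000
Overall mean = 75690000 / 203000 = 372.85714

373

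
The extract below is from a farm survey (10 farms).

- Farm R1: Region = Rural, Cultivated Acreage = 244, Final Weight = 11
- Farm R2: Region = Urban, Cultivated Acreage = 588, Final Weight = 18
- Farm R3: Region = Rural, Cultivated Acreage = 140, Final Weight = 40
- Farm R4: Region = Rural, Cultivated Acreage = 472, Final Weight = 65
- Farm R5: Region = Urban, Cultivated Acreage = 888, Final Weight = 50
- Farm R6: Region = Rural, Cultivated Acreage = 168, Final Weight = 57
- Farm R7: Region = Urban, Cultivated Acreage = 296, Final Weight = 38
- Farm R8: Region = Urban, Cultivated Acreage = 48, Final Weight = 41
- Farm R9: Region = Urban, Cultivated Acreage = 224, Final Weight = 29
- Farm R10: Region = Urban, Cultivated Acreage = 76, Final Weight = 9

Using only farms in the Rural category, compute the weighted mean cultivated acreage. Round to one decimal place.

Rural rows: R1, R3, R4, R6
Weighted sum = 244×11 + 140×40 + 472×65 + 168×57
  = 2684 + 5600 + 30680 + 9576 = 48540
Sum of weights = 173
Weighted mean = 48540 / 173 = 280.57803

280.6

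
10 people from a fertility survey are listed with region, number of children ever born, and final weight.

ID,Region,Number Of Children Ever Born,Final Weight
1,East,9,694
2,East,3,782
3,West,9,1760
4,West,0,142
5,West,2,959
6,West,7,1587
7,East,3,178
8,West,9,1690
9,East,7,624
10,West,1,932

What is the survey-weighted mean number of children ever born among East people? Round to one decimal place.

East rows: 1, 2, 7, 9
Weighted sum = 9×694 + 3×782 + 3×178 + 7×624
  = 13494
Sum of weights = 694 + 782 + 178 + 624 = 2278
Weighted mean = 13494 / 2278 = 5.9236172

5.9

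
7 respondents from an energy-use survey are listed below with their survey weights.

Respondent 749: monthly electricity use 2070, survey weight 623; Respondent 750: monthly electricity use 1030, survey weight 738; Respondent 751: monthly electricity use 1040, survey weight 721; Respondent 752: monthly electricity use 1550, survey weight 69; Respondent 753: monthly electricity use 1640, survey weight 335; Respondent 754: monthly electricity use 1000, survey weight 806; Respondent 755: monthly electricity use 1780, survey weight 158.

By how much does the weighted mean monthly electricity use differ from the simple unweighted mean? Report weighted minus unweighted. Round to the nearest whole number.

-127

Unweighted sum = 2070 + 1030 + 1040 + 1550 + 1640 + 1000 + 1780 = 10110
Unweighted mean = 10110 / 7 = 1444.2857
Weighted sum = 2070×623 + 1030×738 + 1040×721 + 1550×69 + 1640×335 + 1000×806 + 1780×158
  = 4543180
Sum of weights = 3450
Weighted mean = 4543180 / 3450 = 1316.8638
Difference (weighted minus unweighted) = -127.42195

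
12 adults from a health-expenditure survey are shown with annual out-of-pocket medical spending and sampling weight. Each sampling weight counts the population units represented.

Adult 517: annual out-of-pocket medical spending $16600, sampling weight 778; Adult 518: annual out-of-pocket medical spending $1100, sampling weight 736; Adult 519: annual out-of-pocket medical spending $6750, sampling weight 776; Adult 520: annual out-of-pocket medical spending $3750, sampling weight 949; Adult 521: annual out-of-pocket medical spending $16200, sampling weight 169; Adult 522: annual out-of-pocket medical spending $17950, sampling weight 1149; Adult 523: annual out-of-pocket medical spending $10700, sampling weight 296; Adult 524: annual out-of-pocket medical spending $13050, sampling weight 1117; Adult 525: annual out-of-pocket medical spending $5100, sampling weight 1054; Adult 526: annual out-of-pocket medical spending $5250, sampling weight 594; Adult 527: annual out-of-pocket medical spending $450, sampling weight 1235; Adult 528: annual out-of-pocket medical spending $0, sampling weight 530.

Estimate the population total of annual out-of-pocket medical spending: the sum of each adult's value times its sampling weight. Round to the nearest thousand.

Weighted total = 72677200

72677000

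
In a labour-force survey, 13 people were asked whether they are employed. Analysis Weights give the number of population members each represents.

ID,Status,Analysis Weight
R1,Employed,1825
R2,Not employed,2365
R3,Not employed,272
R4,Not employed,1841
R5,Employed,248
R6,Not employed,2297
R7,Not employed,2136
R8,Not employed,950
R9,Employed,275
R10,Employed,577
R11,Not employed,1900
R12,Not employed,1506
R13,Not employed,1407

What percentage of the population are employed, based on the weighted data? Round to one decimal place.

Sum of weights for 'Employed' = 1825 + 248 + 275 + 577 = 2925
Total weight = 17599
Weighted proportion = 2925 / 17599 = 0.16620263 → 16.620263%

16.6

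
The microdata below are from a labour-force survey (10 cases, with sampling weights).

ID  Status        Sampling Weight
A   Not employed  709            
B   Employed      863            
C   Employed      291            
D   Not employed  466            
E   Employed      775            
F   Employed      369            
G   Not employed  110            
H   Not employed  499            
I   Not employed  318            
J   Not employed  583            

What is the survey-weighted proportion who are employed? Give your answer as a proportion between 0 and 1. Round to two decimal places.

0.46

Sum of weights for 'Employed' = 863 + 291 + 775 + 369 = 2298
Total weight = 709 + 863 + 291 + 466 + 775 + 369 + 110 + 499 + 318 + 583 = 4983
Weighted proportion = 2298 / 4983 = 0.46116797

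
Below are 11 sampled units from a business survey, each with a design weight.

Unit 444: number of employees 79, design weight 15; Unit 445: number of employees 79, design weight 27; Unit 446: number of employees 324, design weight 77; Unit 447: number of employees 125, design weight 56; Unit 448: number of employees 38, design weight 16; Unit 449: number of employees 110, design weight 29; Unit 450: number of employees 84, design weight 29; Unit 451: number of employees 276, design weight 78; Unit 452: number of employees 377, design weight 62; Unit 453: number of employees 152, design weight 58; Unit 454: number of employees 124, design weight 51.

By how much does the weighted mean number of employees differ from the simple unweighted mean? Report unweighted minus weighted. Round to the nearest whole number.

-43

Unweighted sum = 79 + 79 + 324 + 125 + 38 + 110 + 84 + 276 + 377 + 152 + 124 = 1768
Unweighted mean = 1768 / 11 = 160.72727
Weighted sum = 101542
Sum of weights = 15 + 27 + 77 + 56 + 16 + 29 + 29 + 78 + 62 + 58 + 51 = 498
Weighted mean = 101542 / 498 = 203.8996
Difference (unweighted minus weighted) = -43.172326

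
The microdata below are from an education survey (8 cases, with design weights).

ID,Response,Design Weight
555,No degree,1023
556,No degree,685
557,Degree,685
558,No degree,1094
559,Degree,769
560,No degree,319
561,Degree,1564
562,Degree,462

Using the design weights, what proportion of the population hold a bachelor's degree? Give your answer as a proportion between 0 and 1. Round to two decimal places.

0.53

Sum of weights for 'Degree' = 685 + 769 + 1564 + 462 = 3480
Total weight = 1023 + 685 + 685 + 1094 + 769 + 319 + 1564 + 462 = 6601
Weighted proportion = 3480 / 6601 = 0.52719285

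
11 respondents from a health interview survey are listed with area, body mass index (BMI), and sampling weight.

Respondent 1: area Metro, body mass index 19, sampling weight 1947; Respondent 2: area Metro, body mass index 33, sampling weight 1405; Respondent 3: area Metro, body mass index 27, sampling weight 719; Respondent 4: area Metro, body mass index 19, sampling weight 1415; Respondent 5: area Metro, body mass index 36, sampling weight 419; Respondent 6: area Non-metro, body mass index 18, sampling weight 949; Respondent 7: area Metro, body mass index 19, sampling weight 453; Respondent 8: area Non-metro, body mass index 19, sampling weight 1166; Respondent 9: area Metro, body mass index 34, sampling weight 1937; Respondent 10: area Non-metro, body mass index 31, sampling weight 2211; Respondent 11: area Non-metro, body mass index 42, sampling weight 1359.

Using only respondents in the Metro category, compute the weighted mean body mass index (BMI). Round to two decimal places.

Metro rows: 1, 2, 3, 4, 5, 7, 9
Weighted sum = 19×1947 + 33×1405 + 27×719 + 19×1415 + 36×419 + 19×453 + 34×1937
  = 219205
Sum of weights = 1947 + 1405 + 719 + 1415 + 419 + 453 + 1937 = 8295
Weighted mean = 219205 / 8295 = 26.42616

26.43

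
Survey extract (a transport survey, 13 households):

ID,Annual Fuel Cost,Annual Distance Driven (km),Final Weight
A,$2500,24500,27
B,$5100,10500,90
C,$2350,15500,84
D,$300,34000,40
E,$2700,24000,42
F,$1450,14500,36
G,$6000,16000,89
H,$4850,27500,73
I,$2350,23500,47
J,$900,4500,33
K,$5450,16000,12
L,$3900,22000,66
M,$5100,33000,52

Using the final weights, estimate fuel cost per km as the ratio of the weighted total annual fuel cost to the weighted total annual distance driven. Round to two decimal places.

Σ wᵢ·y = 2517700
Σ wᵢ·x = 13843000
Ratio = 2517700 / 13843000 = 0.18187532

0.18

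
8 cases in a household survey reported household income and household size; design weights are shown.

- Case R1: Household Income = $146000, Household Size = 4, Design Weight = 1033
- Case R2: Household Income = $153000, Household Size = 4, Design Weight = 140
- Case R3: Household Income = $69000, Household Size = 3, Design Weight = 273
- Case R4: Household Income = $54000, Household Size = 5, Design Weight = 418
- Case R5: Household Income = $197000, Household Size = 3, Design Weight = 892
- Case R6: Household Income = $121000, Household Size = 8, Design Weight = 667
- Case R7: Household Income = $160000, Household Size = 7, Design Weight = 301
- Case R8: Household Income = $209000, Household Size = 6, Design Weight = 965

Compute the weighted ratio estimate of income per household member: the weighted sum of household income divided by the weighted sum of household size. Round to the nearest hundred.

Σ wᵢ·y = 146000×1033 + 153000×140 + 69000×273 + 54000×418 + 197000×892 + 121000×667 + 160000×301 + 209000×965
  = 150818000 + 21420000 + 18837000 + 22572000 + 175724000 + 80707000 + 48160000 + 201685000 = 719923000
Σ wᵢ·x = 4×1033 + 4×140 + 3×273 + 5×418 + 3×892 + 8×667 + 7×301 + 6×965
  = 23510
Ratio = 719923000 / 23510 = 30621.991

30600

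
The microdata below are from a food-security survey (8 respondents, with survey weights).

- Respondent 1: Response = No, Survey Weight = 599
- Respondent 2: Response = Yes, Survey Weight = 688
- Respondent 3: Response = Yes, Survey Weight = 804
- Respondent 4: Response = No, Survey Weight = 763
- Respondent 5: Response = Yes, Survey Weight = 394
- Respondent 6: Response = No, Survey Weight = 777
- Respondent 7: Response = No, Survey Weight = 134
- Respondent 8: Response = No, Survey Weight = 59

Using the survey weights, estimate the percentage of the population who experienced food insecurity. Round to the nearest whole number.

Sum of weights for 'Yes' = 688 + 804 + 394 = 1886
Total weight = 4218
Weighted proportion = 1886 / 4218 = 0.44713134 → 44.713134%

45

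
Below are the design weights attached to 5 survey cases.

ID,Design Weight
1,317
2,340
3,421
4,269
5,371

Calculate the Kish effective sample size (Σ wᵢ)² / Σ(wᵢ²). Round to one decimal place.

Σ wᵢ = 317 + 340 + 421 + 269 + 371 = 1718
Σ wᵢ² = 100489 + 115600 + 177241 + 72361 + 137641 = 603332
n_eff = 1718² / 603332 = 2951524 / 603332 = 4.8920395

4.9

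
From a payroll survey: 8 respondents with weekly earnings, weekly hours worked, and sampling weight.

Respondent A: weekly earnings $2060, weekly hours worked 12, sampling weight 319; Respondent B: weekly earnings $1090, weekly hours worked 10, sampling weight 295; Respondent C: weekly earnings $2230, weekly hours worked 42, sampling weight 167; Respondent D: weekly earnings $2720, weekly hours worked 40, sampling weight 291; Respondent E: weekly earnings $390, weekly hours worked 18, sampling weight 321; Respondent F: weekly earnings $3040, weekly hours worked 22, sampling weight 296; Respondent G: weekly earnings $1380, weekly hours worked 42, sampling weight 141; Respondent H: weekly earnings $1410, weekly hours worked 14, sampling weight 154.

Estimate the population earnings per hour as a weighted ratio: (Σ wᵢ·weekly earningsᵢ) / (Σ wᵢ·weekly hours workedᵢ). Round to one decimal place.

Σ wᵢ·y = 3579370
Σ wᵢ·x = 12×319 + 10×295 + 42×167 + 40×291 + 18×321 + 22×296 + 42×141 + 14×154
  = 45800
Ratio = 3579370 / 45800 = 78.152183

78.2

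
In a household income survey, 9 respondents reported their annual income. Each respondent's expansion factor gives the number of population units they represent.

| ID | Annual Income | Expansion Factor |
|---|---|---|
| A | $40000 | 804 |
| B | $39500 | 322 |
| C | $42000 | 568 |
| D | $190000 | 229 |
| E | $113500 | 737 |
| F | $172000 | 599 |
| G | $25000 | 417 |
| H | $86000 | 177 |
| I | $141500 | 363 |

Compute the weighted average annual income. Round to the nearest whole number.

Weighted sum = 40000×804 + 39500×322 + 42000×568 + 190000×229 + 113500×737 + 172000×599 + 25000×417 + 86000×177 + 141500×363
  = 375934000
Sum of weights = 804 + 322 + 568 + 229 + 737 + 599 + 417 + 177 + 363 = 4216
Weighted mean = 375934000 / 4216 = 89168.406

89168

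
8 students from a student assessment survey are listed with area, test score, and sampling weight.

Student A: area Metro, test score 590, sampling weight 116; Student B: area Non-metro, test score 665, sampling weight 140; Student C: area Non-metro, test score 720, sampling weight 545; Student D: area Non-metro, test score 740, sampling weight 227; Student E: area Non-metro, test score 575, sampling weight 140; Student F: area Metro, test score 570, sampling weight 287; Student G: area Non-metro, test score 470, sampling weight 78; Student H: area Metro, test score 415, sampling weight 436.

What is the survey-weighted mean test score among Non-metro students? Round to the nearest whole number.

Non-metro rows: B, C, D, E, G
Weighted sum = 665×140 + 720×545 + 740×227 + 575×140 + 470×78
  = 93100 + 392400 + 167980 + 80500 + 36660 = 770640
Sum of weights = 140 + 545 + 227 + 140 + 78 = 1130
Weighted mean = 770640 / 1130 = 681.9823

682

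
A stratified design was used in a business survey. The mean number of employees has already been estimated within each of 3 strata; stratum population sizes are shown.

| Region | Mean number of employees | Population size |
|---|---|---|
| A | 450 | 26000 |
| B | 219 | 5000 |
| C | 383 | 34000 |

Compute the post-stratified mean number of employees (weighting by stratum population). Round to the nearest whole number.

397

Σ Nₕ·x̄ₕ = 25817000
Σ Nₕ = 26000 + 5000 + 34000 = 65000
Overall mean = 25817000 / 65000 = 397.18462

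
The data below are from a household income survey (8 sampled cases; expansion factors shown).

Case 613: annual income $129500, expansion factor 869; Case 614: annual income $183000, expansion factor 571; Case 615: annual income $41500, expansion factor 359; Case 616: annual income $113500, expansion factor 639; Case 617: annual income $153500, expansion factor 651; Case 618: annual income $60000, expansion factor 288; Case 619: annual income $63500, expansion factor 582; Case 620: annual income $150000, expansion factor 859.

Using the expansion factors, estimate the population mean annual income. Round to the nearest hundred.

Weighted sum = 129500×869 + 183000×571 + 41500×359 + 113500×639 + 153500×651 + 60000×288 + 63500×582 + 150000×859
  = 112535500 + 104493000 + 14898500 + 72526500 + 99928500 + 17280000 + 36957000 + 128850000 = 587469000
Sum of weights = 4818
Weighted mean = 587469000 / 4818 = 121932.13

121900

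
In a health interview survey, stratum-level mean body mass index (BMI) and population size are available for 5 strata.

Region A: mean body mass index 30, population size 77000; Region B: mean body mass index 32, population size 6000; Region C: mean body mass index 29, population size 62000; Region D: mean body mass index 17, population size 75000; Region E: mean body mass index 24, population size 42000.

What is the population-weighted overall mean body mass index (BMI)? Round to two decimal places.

25.13

Σ Nₕ·x̄ₕ = 30×77000 + 32×6000 + 29×62000 + 17×75000 + 24×42000
  = 6583000
Σ Nₕ = 77000 + 6000 + 62000 + 75000 + 42000 = 262000
Overall mean = 6583000 / 262000 = 25.125954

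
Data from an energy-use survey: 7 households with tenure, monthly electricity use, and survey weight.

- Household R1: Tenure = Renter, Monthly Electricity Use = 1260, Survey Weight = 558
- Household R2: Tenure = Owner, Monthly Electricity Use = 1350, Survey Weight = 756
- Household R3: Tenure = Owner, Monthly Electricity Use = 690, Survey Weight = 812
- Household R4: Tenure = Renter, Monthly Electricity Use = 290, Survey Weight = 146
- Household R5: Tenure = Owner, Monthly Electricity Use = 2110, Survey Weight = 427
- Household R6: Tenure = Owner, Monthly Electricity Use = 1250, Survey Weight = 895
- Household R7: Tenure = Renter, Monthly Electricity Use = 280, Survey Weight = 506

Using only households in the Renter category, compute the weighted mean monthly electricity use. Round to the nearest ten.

Renter rows: R1, R4, R7
Weighted sum = 1260×558 + 290×146 + 280×506
  = 703080 + 42340 + 141680 = 887100
Sum of weights = 558 + 146 + 506 = 1210
Weighted mean = 887100 / 1210 = 733.1405

730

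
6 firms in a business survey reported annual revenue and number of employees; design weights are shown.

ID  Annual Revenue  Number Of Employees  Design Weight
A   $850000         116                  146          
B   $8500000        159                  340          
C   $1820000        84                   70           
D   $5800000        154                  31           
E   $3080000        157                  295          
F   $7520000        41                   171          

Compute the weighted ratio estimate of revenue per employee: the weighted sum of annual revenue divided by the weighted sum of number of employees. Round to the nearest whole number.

40865

Σ wᵢ·y = 5515820000
Σ wᵢ·x = 116×146 + 159×340 + 84×70 + 154×31 + 157×295 + 41×171
  = 16936 + 54060 + 5880 + 4774 + 46315 + 7011 = 134976
Ratio = 5515820000 / 134976 = 40865.191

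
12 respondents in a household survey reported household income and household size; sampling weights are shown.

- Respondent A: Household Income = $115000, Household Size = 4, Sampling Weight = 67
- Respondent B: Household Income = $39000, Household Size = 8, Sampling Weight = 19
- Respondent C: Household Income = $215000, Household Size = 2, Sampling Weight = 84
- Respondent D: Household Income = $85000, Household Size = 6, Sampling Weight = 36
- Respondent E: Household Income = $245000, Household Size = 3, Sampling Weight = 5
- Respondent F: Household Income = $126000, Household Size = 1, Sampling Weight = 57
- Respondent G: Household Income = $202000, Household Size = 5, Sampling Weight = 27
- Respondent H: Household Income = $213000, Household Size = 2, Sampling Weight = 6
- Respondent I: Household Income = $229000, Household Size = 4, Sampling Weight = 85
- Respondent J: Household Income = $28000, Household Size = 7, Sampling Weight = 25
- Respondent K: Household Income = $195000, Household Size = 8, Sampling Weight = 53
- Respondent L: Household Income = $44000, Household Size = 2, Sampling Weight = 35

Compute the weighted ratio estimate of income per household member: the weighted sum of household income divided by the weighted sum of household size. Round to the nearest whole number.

Σ wᵢ·y = 115000×67 + 39000×19 + 215000×84 + 85000×36 + 245000×5 + 126000×57 + 202000×27 + 213000×6 + 229000×85 + 28000×25 + 195000×53 + 44000×35
  = 7705000 + 741000 + 18060000 + 3060000 + 1225000 + 7182000 + 5454000 + 1278000 + 19465000 + 700000 + 10335000 + 1540000 = 76745000
Σ wᵢ·x = 4×67 + 8×19 + 2×84 + 6×36 + 3×5 + 1×57 + 5×27 + 2×6 + 4×85 + 7×25 + 8×53 + 2×35
  = 2032
Ratio = 76745000 / 2032 = 37768.209

37768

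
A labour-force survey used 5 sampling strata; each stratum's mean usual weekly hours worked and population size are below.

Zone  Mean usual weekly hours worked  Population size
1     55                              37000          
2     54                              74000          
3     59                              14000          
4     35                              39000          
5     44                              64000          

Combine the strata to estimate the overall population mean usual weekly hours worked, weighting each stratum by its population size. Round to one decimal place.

Σ Nₕ·x̄ₕ = 55×37000 + 54×74000 + 59×14000 + 35×39000 + 44×64000
  = 2035000 + 3996000 + 826000 + 1365000 + 2816000 = 11038000
Σ Nₕ = 37000 + 74000 + 14000 + 39000 + 64000 = 228000
Overall mean = 11038000 / 228000 = 48.412281

48.4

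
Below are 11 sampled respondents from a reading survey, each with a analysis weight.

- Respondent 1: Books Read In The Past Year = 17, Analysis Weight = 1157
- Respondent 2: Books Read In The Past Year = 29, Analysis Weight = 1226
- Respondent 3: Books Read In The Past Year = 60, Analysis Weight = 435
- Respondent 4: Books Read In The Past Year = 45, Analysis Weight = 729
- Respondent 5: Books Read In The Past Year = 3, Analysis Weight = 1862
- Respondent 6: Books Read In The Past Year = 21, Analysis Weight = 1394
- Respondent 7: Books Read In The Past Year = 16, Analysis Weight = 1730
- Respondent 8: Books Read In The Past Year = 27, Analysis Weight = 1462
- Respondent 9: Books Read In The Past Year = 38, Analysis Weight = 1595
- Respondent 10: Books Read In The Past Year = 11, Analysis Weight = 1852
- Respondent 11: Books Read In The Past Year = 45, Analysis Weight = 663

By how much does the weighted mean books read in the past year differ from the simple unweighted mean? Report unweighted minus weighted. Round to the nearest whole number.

5

Unweighted sum = 312
Unweighted mean = 312 / 11 = 28.363636
Weighted sum = 17×1157 + 29×1226 + 60×435 + 45×729 + 3×1862 + 21×1394 + 16×1730 + 27×1462 + 38×1595 + 11×1852 + 45×663
  = 19669 + 35554 + 26100 + 32805 + 5586 + 29274 + 27680 + 39474 + 60610 + 20372 + 29835 = 326959
Sum of weights = 1157 + 1226 + 435 + 729 + 1862 + 1394 + 1730 + 1462 + 1595 + 1852 + 663 = 14105
Weighted mean = 326959 / 14105 = 23.180362
Difference (unweighted minus weighted) = 5.1832748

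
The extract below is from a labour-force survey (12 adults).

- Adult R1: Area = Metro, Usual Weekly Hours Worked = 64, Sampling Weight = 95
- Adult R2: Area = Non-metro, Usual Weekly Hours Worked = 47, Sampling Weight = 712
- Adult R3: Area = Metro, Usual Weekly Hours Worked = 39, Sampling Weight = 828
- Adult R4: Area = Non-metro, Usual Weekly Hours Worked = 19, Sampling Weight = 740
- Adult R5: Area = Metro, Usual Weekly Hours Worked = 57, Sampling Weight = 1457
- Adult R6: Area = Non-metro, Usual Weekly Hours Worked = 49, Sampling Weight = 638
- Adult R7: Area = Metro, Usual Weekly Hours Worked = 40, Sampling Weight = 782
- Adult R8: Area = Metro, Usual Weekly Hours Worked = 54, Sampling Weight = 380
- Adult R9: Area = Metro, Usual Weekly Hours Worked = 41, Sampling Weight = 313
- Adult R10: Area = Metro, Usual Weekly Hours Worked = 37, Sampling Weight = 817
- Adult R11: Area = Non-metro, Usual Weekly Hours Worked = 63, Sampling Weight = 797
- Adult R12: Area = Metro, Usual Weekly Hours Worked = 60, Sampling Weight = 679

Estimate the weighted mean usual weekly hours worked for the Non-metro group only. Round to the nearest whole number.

45

Non-metro rows: R2, R4, R6, R11
Weighted sum = 128997
Sum of weights = 2887
Weighted mean = 128997 / 2887 = 44.682023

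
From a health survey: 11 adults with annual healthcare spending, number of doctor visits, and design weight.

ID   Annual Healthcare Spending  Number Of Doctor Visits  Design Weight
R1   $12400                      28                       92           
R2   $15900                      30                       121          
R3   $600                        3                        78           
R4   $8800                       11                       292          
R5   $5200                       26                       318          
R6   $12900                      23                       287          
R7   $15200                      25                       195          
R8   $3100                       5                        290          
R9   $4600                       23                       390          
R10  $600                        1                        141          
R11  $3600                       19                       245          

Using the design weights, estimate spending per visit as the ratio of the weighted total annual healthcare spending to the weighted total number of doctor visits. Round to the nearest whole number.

Σ wᵢ·y = 12400×92 + 15900×121 + 600×78 + 8800×292 + 5200×318 + 12900×287 + 15200×195 + 3100×290 + 4600×390 + 600×141 + 3600×245
  = 1140800 + 1923900 + 46800 + 2569600 + 1653600 + 3702300 + 2964000 + 899000 + 1794000 + 84600 + 882000 = 17660600
Σ wᵢ·x = 28×92 + 30×121 + 3×78 + 11×292 + 26×318 + 23×287 + 25×195 + 5×290 + 23×390 + 1×141 + 19×245
  = 2576 + 3630 + 234 + 3212 + 8268 + 6601 + 4875 + 1450 + 8970 + 141 + 4655 = 44612
Ratio = 17660600 / 44612 = 395.87107

396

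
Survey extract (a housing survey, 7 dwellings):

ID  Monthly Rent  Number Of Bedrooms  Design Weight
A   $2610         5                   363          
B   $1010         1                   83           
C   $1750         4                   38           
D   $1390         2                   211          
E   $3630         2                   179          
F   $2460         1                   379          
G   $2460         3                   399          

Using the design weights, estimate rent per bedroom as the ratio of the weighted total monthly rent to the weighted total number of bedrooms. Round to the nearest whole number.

Σ wᵢ·y = 2610×363 + 1010×83 + 1750×38 + 1390×211 + 3630×179 + 2460×379 + 2460×399
  = 947430 + 83830 + 66500 + 293290 + 649770 + 932340 + 981540 = 3954700
Σ wᵢ·x = 5×363 + 1×83 + 4×38 + 2×211 + 2×179 + 1×379 + 3×399
  = 1815 + 83 + 152 + 422 + 358 + 379 + 1197 = 4406
Ratio = 3954700 / 4406 = 897.57149

898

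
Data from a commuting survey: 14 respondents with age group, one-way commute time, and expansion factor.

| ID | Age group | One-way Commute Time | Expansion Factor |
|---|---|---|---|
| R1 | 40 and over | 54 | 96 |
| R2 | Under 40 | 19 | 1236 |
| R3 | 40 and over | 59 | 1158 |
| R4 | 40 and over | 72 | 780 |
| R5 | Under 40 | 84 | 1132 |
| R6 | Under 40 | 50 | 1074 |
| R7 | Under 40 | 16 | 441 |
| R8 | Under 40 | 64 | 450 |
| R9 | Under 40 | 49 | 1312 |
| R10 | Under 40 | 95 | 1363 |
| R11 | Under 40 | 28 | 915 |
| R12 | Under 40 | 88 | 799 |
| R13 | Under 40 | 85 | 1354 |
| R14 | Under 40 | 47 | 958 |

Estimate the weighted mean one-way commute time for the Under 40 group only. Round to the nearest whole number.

60

Under 40 rows: R2, R5, R6, R7, R8, R9, R10, R11, R12, R13, R14
Weighted sum = 657949
Sum of weights = 1236 + 1132 + 1074 + 441 + 450 + 1312 + 1363 + 915 + 799 + 1354 + 958 = 11034
Weighted mean = 657949 / 11034 = 59.629237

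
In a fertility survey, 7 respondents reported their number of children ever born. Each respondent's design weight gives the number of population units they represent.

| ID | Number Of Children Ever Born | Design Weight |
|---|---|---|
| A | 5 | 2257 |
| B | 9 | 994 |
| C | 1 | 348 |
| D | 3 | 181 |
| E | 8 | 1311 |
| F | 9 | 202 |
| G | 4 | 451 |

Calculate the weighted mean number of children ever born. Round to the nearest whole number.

6

Weighted sum = 5×2257 + 9×994 + 1×348 + 3×181 + 8×1311 + 9×202 + 4×451
  = 35232
Sum of weights = 2257 + 994 + 348 + 181 + 1311 + 202 + 451 = 5744
Weighted mean = 35232 / 5744 = 6.1337047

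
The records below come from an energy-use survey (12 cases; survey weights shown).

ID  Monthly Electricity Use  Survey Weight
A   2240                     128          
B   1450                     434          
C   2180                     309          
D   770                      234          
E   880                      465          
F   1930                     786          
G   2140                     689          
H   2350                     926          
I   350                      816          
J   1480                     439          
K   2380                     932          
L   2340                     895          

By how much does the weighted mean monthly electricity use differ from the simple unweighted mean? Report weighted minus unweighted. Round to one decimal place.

78.2

Unweighted sum = 2240 + 1450 + 2180 + 770 + 880 + 1930 + 2140 + 2350 + 350 + 1480 + 2380 + 2340 = 20490
Unweighted mean = 20490 / 12 = 1707.5
Weighted sum = 2240×128 + 1450×434 + 2180×309 + 770×234 + 880×465 + 1930×786 + 2140×689 + 2350×926 + 350×816 + 1480×439 + 2380×932 + 2340×895
  = 286720 + 629300 + 673620 + 180180 + 409200 + 1516980 + 1474460 + 2176100 + 285600 + 649720 + 2218160 + 2094300 = 12594340
Sum of weights = 128 + 434 + 309 + 234 + 465 + 786 + 689 + 926 + 816 + 439 + 932 + 895 = 7053
Weighted mean = 12594340 / 7053 = 1785.6713
Difference (weighted minus unweighted) = 78.171346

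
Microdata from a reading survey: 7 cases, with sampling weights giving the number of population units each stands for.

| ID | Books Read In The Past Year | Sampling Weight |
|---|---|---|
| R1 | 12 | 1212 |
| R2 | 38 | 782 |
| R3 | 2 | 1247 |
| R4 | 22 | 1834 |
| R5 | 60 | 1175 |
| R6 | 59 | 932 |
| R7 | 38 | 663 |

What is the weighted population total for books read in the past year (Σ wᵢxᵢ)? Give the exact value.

Weighted total = 12×1212 + 38×782 + 2×1247 + 22×1834 + 60×1175 + 59×932 + 38×663
  = 237784

237784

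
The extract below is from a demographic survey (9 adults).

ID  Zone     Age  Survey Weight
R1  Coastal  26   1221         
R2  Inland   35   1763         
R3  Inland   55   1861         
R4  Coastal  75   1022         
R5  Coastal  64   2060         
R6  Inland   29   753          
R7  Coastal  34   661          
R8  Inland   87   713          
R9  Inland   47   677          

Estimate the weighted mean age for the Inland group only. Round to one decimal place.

48.5

Inland rows: R2, R3, R6, R8, R9
Weighted sum = 35×1763 + 55×1861 + 29×753 + 87×713 + 47×677
  = 61705 + 102355 + 21837 + 62031 + 31819 = 279747
Sum of weights = 5767
Weighted mean = 279747 / 5767 = 48.508237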